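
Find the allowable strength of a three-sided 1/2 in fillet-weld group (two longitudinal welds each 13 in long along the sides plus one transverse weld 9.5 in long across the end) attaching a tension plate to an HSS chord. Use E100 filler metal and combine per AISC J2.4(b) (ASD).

R_n/Ω ≈ 385 kips

E100XX → F_EXX = 100 ksi.
t_e = 0.707 × 0.5 = 0.3535 in.
R_nwl = 0.6 × 100 × 0.3535 × 26 = 551.5 kips (longitudinal, 2 welds).
R_nwt = 0.6 × 100 × 0.3535 × 9.5 = 201.5 kips (transverse, base value).
(i) R_nwl + R_nwt = 753 kips; (ii) 0.85 R_nwl + 1.5 R_nwt = 771 kips.
R_n = max = 771 kips [governs: (ii)]; R_n/Ω = 385.5 kips.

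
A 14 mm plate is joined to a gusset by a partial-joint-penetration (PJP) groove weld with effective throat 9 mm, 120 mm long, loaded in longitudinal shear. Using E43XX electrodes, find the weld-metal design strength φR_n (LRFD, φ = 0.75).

E43XX → F_EXX = 430 MPa.
Effective throat (given) t_e = 9 mm.
A_we = 9 × 120 = 1080 mm².
F_nw = 0.6 F_EXX = 258 MPa.
φR_n = 0.75 × 258 × 1080 × 10⁻³ = 209 kN.

φR_n ≈ 209 kN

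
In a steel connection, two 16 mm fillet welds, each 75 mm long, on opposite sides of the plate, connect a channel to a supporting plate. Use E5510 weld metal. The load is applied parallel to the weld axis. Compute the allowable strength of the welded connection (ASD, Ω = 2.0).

E55XX → F_EXX = 550 MPa.
Effective throat t_e = 0.707 × 16 = 11.31 mm.
Total length L = 150 mm; A_we = 11.31 × 150 = 1697 mm².
F_nw = 0.6 F_EXX = 0.6 × 550 = 330 MPa.
R_n = 330 × 1697 × 10⁻³ = 559.9 kN; R_n/Ω = 559.9/2.0 = 280 kN.

R_n/Ω ≈ 280 kN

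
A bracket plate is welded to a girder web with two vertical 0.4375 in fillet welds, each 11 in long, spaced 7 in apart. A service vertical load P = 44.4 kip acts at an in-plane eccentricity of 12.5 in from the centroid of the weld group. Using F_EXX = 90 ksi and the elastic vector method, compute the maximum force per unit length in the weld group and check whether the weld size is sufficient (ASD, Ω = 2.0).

f_max ≈ 8.62 kip/in; NOT adequate

Total weld length L_w = 22 in. Treat welds as unit-width lines.
Polar moment about centroid: J = 2[d³/12 + d(b/2)²] = 2[11³/12 + 11×3.5²] = 491.3 in³.
Direct shear f_v = P/L_w = 44.4 / 22 = 2.018 kip/in (vertical).
Torsion M = P·e = 44.4 × 12.5 = 555 kip·in.
Critical point at (x, y) = (3.5, 5.5) from centroid. f_tx = M·y/J = 6.213 kip/in; f_ty = M·x/J = 3.954 kip/in.
Resultant f_max = √[f_tx² + (f_v + f_ty)²] = √[6.213² + (2.018 + 3.954)²] = 8.617 kip/in.
Capacity per unit length: r_n/Ω = (1/2.0) × 0.6 × 90 × (0.707 × 0.4375) = 8.351 kip/in.
8.617 > 8.351 → NOT adequate.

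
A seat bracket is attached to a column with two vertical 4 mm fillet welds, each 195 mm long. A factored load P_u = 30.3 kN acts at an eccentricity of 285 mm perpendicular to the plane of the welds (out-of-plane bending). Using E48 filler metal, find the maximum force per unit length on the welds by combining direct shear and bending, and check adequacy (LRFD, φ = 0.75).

f_max ≈ 686 N/mm; NOT adequate

E48XX → F_EXX = 480 MPa.
L_w = 2 × 195 = 390 mm; section modulus (unit throat) S = 2 × L²/6 = 12680 mm².
Direct shear f_v = P/L_w = 30.3×10³/390 = 77.69 N/mm.
Moment M = P × e = 30.3×10³ × 285 = 8635500 N·mm; bending f_b = M/S = 681.3 N/mm.
f_max = √(f_v² + f_b²) = √(77.69² + 681.3²) = 685.7 N/mm.
φr_n = 0.75 × 0.6 × 480 × (0.707 × 4) = 610.8 N/mm → NOT adequate.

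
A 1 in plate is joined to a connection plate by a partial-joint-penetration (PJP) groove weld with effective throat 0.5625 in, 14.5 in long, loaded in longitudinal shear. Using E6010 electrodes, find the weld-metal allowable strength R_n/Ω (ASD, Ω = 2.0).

R_n/Ω ≈ 147 kips

E60XX → F_EXX = 60 ksi.
Effective throat (given) t_e = 0.5625 in.
A_we = 0.5625 × 14.5 = 8.156 in².
F_nw = 0.6 F_EXX = 36 ksi.
R_n/Ω = (36 × 8.156) / 2.0 = 146.8 kips.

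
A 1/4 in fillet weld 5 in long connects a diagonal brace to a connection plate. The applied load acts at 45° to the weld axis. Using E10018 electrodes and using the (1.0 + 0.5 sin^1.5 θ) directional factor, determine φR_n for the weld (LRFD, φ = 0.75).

φR_n ≈ 51.6 kip

E100XX → F_EXX = 100 ksi.
t_e = 0.707 × 0.25 = 0.1767 in; A_we = 0.1767 × 5 = 0.8837 in².
Directional factor: 1.0 + 0.5 sin^1.5(45°) = 1.297.
F_nw = 0.6 × 100 × 1.297 = 77.84 ksi.
φR_n = 0.75 × 77.84 × 0.8837 = 51.59 kip.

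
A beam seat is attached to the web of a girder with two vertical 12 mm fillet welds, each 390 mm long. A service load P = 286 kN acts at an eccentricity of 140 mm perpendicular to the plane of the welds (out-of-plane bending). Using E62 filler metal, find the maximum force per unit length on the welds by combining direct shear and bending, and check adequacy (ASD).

f_max ≈ 871 N/mm; adequate

E62XX → F_EXX = 620 MPa.
L_w = 2 × 390 = 780 mm; section modulus (unit throat) S = 2 × L²/6 = 50700 mm².
Direct shear f_v = P/L_w = 286×10³/780 = 366.7 N/mm.
Moment M = P × e = 286×10³ × 140 = 40040000 N·mm; bending f_b = M/S = 789.7 N/mm.
f_max = √(f_v² + f_b²) = √(366.7² + 789.7²) = 870.7 N/mm.
r_n/Ω = (1/2.0) × 0.6 × 620 × (0.707 × 12) = 1578 N/mm → adequate.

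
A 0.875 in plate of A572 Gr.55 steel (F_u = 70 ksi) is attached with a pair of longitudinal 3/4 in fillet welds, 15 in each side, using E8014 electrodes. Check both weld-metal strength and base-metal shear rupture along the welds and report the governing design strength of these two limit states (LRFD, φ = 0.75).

E80XX → F_EXX = 80 ksi.
t_e = 0.707 × 0.75 = 0.5302 in; L = 30 in.
Weld metal: φR_n = 0.75 × 0.6 × 80 × 0.5302 × 30 = 572.7 kips.
Base metal (shear rupture): φR_n = 0.75 × 0.6 × 70 × 0.875 × 30 = 826.9 kips.
Governing: weld metal.

φR_n ≈ 573 kips (weld metal governs)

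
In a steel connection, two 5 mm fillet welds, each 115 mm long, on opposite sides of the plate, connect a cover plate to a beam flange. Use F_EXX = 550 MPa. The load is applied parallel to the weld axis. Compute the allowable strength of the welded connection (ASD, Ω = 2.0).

R_n/Ω ≈ 134 kN

Effective throat t_e = 0.707 × 5 = 3.535 mm.
Total length L = 230 mm; A_we = 3.535 × 230 = 813 mm².
F_nw = 0.6 F_EXX = 0.6 × 550 = 330 MPa.
R_n = 330 × 813 × 10⁻³ = 268.3 kN; R_n/Ω = 268.3/2.0 = 134.2 kN.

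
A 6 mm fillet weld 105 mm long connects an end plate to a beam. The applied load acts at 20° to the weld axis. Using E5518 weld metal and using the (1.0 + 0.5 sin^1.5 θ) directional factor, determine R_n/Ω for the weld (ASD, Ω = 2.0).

E55XX → F_EXX = 550 MPa.
t_e = 0.707 × 6 = 4.242 mm; A_we = 4.242 × 105 = 445.4 mm².
Directional factor: 1.0 + 0.5 sin^1.5(20°) = 1.1.
F_nw = 0.6 × 550 × 1.1 = 363 MPa.
R_n/Ω = (363 × 445.4) / 2.0 × 10⁻³ = 80.84 kN.

R_n/Ω ≈ 80.8 kN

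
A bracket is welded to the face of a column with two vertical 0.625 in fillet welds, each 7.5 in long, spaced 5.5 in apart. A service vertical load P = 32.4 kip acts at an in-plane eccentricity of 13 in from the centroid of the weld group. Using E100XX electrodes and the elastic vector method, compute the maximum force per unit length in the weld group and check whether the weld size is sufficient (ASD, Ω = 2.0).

f_max ≈ 12.1 kip/in; adequate

E100XX → F_EXX = 100 ksi.
Total weld length L_w = 15 in. Treat welds as unit-width lines.
Polar moment about centroid: J = 2[d³/12 + d(b/2)²] = 2[7.5³/12 + 7.5×2.75²] = 183.8 in³.
Direct shear f_v = P/L_w = 32.4 / 15 = 2.16 kip/in (vertical).
Torsion M = P·e = 32.4 × 13 = 421.2 kip·in.
Critical point at (x, y) = (2.75, 3.75) from centroid. f_tx = M·y/J = 8.596 kip/in; f_ty = M·x/J = 6.304 kip/in.
Resultant f_max = √[f_tx² + (f_v + f_ty)²] = √[8.596² + (2.16 + 6.304)²] = 12.06 kip/in.
Capacity per unit length: r_n/Ω = (1/2.0) × 0.6 × 100 × (0.707 × 0.625) = 13.26 kip/in.
12.06 ≤ 13.26 → adequate.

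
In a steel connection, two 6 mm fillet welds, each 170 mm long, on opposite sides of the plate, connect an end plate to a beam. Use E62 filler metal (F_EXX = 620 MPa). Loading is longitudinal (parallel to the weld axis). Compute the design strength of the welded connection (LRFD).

Effective throat t_e = 0.707 × 6 = 4.242 mm.
Total length L = 340 mm; A_we = 4.242 × 340 = 1442 mm².
F_nw = 0.6 F_EXX = 0.6 × 620 = 372 MPa.
φR_n = 0.75 × 372 × 1442 × 10⁻³ = 402.4 kN.

φR_n ≈ 402 kN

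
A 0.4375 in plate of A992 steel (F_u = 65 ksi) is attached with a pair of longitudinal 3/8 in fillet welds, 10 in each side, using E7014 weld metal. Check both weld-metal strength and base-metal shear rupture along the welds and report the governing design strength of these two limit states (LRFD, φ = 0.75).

φR_n ≈ 167 kip (weld metal governs)

E70XX → F_EXX = 70 ksi.
t_e = 0.707 × 0.375 = 0.2651 in; L = 20 in.
Weld metal: φR_n = 0.75 × 0.6 × 70 × 0.2651 × 20 = 167 kip.
Base metal (shear rupture): φR_n = 0.75 × 0.6 × 65 × 0.4375 × 20 = 255.9 kip.
Governing: weld metal.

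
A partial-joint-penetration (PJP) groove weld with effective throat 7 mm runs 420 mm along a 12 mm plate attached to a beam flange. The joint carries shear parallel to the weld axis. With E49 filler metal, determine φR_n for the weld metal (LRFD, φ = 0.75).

E49XX → F_EXX = 490 MPa.
Effective throat (given) t_e = 7 mm.
A_we = 7 × 420 = 2940 mm².
F_nw = 0.6 F_EXX = 294 MPa.
φR_n = 0.75 × 294 × 2940 × 10⁻³ = 648.3 kN.

φR_n ≈ 648 kN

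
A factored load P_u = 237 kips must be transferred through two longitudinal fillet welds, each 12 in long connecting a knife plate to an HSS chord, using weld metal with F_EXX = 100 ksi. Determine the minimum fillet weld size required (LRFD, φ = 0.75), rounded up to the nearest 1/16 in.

w = 5/16 in

Total weld length L = 24 in.
Required throat t_e = P_u / (φ × 0.6 F_EXX × L) = 237 / (0.75 × 0.6 × 100 × 24) = 0.2194 in.
Required leg w = t_e / 0.707 = 0.3104 in → use 5/16 in.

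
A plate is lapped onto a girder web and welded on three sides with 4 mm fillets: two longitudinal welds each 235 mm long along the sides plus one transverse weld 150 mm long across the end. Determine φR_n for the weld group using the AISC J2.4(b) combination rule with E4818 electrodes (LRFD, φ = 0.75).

φR_n ≈ 381 kN

E48XX → F_EXX = 480 MPa.
t_e = 0.707 × 4 = 2.828 mm.
R_nwl = 0.6 × 480 × 2.828 × 470 × 10⁻³ = 382.8 kN (longitudinal, 2 welds).
R_nwt = 0.6 × 480 × 2.828 × 150 × 10⁻³ = 122.2 kN (transverse, base value).
(i) R_nwl + R_nwt = 505 kN; (ii) 0.85 R_nwl + 1.5 R_nwt = 508.6 kN.
R_n = max = 508.6 kN [governs: (ii)]; φR_n = 381.5 kN.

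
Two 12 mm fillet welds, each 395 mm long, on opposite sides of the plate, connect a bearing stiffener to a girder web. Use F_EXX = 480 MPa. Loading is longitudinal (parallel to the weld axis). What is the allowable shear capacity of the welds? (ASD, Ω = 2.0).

Effective throat t_e = 0.707 × 12 = 8.484 mm.
Total length L = 790 mm; A_we = 8.484 × 790 = 6702 mm².
F_nw = 0.6 F_EXX = 0.6 × 480 = 288 MPa.
R_n = 288 × 6702 × 10⁻³ = 1930 kN; R_n/Ω = 1930/2.0 = 965.1 kN.

R_n/Ω ≈ 965 kN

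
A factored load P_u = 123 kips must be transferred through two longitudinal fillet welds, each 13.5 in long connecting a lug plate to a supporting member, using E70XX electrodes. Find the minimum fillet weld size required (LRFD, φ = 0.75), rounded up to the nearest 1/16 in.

E70XX → F_EXX = 70 ksi.
Total weld length L = 27 in.
Required throat t_e = P_u / (φ × 0.6 F_EXX × L) = 123 / (0.75 × 0.6 × 70 × 27) = 0.1446 in.
Required leg w = t_e / 0.707 = 0.2046 in → use 1/4 in.

w = 1/4 in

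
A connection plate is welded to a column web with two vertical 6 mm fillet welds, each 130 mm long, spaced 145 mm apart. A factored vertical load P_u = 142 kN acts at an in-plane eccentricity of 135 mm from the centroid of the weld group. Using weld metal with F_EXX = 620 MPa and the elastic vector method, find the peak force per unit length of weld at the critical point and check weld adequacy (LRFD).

f_max ≈ 1530 N/mm; NOT adequate

Total weld length L_w = 260 mm. Treat welds as unit-width lines.
Polar moment about centroid: J = 2[d³/12 + d(b/2)²] = 2[130³/12 + 130×72.5²] = 1733000 mm³.
Direct shear f_v = P/L_w = 142×10³ / 260 = 546.2 N/mm (vertical).
Torsion M = P·e = 142×10³ × 135 = 19170000 N·mm.
Critical point at (x, y) = (72.5, 65) from centroid. f_tx = M·y/J = 719.1 N/mm; f_ty = M·x/J = 802.1 N/mm.
Resultant f_max = √[f_tx² + (f_v + f_ty)²] = √[719.1² + (546.2 + 802.1)²] = 1528 N/mm.
Capacity per unit length: φr_n = 0.75 × 0.6 × 620 × (0.707 × 6) = 1184 N/mm.
1528 > 1184 → NOT adequate.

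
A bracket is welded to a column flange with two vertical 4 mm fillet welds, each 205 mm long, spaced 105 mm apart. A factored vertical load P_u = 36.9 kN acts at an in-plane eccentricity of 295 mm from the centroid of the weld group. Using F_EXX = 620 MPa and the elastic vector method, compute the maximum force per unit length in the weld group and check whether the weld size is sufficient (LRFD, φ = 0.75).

Total weld length L_w = 410 mm. Treat welds as unit-width lines.
Polar moment about centroid: J = 2[d³/12 + d(b/2)²] = 2[205³/12 + 205×52.5²] = 2566000 mm³.
Direct shear f_v = P/L_w = 36.9×10³ / 410 = 90 N/mm (vertical).
Torsion M = P·e = 36.9×10³ × 295 = 10886000 N·mm.
Critical point at (x, y) = (52.5, 102.5) from centroid. f_tx = M·y/J = 434.8 N/mm; f_ty = M·x/J = 222.7 N/mm.
Resultant f_max = √[f_tx² + (f_v + f_ty)²] = √[434.8² + (90 + 222.7)²] = 535.6 N/mm.
Capacity per unit length: φr_n = 0.75 × 0.6 × 620 × (0.707 × 4) = 789 N/mm.
535.6 ≤ 789 → adequate.

f_max ≈ 536 N/mm; adequate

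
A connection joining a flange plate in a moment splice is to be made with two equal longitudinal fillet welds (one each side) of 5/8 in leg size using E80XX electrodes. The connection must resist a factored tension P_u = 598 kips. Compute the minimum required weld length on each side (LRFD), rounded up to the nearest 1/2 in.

E80XX → F_EXX = 80 ksi.
Throat t_e = 0.707 × 0.625 = 0.4419 in.
φr_n = 0.75 × 0.6 × 80 × 0.4419 = 15.91 kips/in.
L_req = P_u / φr_n = 598 / 15.91 = 37.59 in total.
Per side: 37.59 / 2 = 18.8 in.
Round up → use L = 19 in on each side.

L = 19 in on each side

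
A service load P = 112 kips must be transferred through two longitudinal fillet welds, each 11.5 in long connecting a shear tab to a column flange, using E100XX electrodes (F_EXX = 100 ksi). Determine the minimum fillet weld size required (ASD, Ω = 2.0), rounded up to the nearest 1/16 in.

w = 1/4 in

Total weld length L = 23 in.
Required throat t_e = P × Ω / (0.6 F_EXX × L) = 112 × 2.0 / (0.6 × 100 × 23) = 0.1623 in.
Required leg w = t_e / 0.707 = 0.2296 in → use 1/4 in.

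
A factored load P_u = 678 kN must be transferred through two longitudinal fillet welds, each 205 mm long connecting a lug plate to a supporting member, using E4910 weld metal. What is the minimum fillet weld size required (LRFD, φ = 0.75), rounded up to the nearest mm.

E49XX → F_EXX = 490 MPa.
Total weld length L = 410 mm.
Required throat t_e = P_u / (φ × 0.6 F_EXX × L) = 678 / (0.75 × 0.6 × 490 × 410 × 10⁻³) = 7.5 mm.
Required leg w = t_e / 0.707 = 10.61 mm → use 11 mm.

w = 11 mm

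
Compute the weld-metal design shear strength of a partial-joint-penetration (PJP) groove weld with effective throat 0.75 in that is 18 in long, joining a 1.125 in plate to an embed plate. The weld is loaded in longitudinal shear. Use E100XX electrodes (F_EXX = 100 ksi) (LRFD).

Effective throat (given) t_e = 0.75 in.
A_we = 0.75 × 18 = 13.5 in².
F_nw = 0.6 F_EXX = 60 ksi.
φR_n = 0.75 × 60 × 13.5 = 607.5 kip.

φR_n ≈ 608 kip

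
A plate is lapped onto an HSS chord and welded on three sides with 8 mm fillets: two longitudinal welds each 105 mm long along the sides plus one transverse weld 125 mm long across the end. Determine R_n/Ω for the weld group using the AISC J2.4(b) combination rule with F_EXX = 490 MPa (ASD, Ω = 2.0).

t_e = 0.707 × 8 = 5.656 mm.
R_nwl = 0.6 × 490 × 5.656 × 210 × 10⁻³ = 349.2 kN (longitudinal, 2 welds).
R_nwt = 0.6 × 490 × 5.656 × 125 × 10⁻³ = 207.9 kN (transverse, base value).
(i) R_nwl + R_nwt = 557.1 kN; (ii) 0.85 R_nwl + 1.5 R_nwt = 608.6 kN.
R_n = max = 608.6 kN [governs: (ii)]; R_n/Ω = 304.3 kN.

R_n/Ω ≈ 304 kN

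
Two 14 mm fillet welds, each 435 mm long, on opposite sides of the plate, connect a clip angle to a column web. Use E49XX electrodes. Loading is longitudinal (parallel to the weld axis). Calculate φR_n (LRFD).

E49XX → F_EXX = 490 MPa.
Effective throat t_e = 0.707 × 14 = 9.898 mm.
Total length L = 870 mm; A_we = 9.898 × 870 = 8611 mm².
F_nw = 0.6 F_EXX = 0.6 × 490 = 294 MPa.
φR_n = 0.75 × 294 × 8611 × 10⁻³ = 1899 kN.

φR_n ≈ 1900 kN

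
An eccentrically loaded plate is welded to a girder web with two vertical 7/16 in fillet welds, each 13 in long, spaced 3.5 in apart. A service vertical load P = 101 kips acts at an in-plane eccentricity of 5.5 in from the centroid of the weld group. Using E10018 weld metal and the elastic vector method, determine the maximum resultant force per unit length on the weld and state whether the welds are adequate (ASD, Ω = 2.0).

E100XX → F_EXX = 100 ksi.
Total weld length L_w = 26 in. Treat welds as unit-width lines.
Polar moment about centroid: J = 2[d³/12 + d(b/2)²] = 2[13³/12 + 13×1.75²] = 445.8 in³.
Direct shear f_v = P/L_w = 101 / 26 = 3.885 kip/in (vertical).
Torsion M = P·e = 101 × 5.5 = 555.5 kip·in.
Critical point at (x, y) = (1.75, 6.5) from centroid. f_tx = M·y/J = 8.1 kip/in; f_ty = M·x/J = 2.181 kip/in.
Resultant f_max = √[f_tx² + (f_v + f_ty)²] = √[8.1² + (3.885 + 2.181)²] = 10.12 kip/in.
Capacity per unit length: r_n/Ω = (1/2.0) × 0.6 × 100 × (0.707 × 0.4375) = 9.279 kip/in.
10.12 > 9.279 → NOT adequate.

f_max ≈ 10.1 kip/in; NOT adequate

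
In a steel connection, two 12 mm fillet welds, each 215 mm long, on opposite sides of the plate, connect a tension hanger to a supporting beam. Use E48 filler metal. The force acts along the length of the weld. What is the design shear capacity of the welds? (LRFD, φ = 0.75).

E48XX → F_EXX = 480 MPa.
Effective throat t_e = 0.707 × 12 = 8.484 mm.
Total length L = 430 mm; A_we = 8.484 × 430 = 3648 mm².
F_nw = 0.6 F_EXX = 0.6 × 480 = 288 MPa.
φR_n = 0.75 × 288 × 3648 × 10⁻³ = 788 kN.

φR_n ≈ 788 kN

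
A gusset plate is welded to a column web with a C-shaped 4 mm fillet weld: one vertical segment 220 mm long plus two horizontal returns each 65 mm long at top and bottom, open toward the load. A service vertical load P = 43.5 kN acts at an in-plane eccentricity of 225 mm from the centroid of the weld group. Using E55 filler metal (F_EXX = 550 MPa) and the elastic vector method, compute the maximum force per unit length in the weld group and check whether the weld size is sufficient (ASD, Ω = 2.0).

f_max ≈ 527 N/mm; NOT adequate

Total weld length L_w = 350 mm. Treat welds as unit-width lines.
Centroid: x̄ = 2×65×32.5 / 350 = 12.07 mm from the vertical weld.
Polar moment about centroid: J = I_x + I_y = [220³/12 + 2×65×110²] + [220×12.07² + 2(65³/12 + 65×20.43²)] = 2592000 mm³.
Direct shear f_v = P/L_w = 43.5×10³ / 350 = 124.3 N/mm (vertical).
Torsion M = P·e = 43.5×10³ × 225 = 9787500 N·mm.
Critical point at (x, y) = (52.93, 110) from centroid. f_tx = M·y/J = 415.3 N/mm; f_ty = M·x/J = 199.8 N/mm.
Resultant f_max = √[f_tx² + (f_v + f_ty)²] = √[415.3² + (124.3 + 199.8)²] = 526.8 N/mm.
Capacity per unit length: r_n/Ω = (1/2.0) × 0.6 × 550 × (0.707 × 4) = 466.6 N/mm.
526.8 > 466.6 → NOT adequate.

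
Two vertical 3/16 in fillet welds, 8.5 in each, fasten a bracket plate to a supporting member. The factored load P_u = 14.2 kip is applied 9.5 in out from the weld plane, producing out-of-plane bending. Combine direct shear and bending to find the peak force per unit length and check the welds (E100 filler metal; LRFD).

f_max ≈ 5.66 kip/in; adequate

E100XX → F_EXX = 100 ksi.
L_w = 2 × 8.5 = 17 in; section modulus (unit throat) S = 2 × L²/6 = 24.08 in².
Direct shear f_v = P/L_w = 14.2/17 = 0.8353 kip/in.
Moment M = P × e = 14.2 × 9.5 = 134.9 kip·in; bending f_b = M/S = 5.601 kip/in.
f_max = √(f_v² + f_b²) = √(0.8353² + 5.601²) = 5.663 kip/in.
φr_n = 0.75 × 0.6 × 100 × (0.707 × 0.1875) = 5.965 kip/in → adequate.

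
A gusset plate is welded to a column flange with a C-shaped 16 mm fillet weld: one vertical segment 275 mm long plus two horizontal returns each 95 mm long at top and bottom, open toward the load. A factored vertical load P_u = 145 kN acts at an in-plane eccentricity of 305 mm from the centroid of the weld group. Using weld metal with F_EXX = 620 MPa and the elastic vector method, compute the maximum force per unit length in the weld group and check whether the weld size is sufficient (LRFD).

Total weld length L_w = 465 mm. Treat welds as unit-width lines.
Centroid: x̄ = 2×95×47.5 / 465 = 19.41 mm from the vertical weld.
Polar moment about centroid: J = I_x + I_y = [275³/12 + 2×95×137.5²] + [275×19.41² + 2(95³/12 + 95×28.09²)] = 5722000 mm³.
Direct shear f_v = P/L_w = 145×10³ / 465 = 311.8 N/mm (vertical).
Torsion M = P·e = 145×10³ × 305 = 44225000 N·mm.
Critical point at (x, y) = (75.59, 137.5) from centroid. f_tx = M·y/J = 1063 N/mm; f_ty = M·x/J = 584.3 N/mm.
Resultant f_max = √[f_tx² + (f_v + f_ty)²] = √[1063² + (311.8 + 584.3)²] = 1390 N/mm.
Capacity per unit length: φr_n = 0.75 × 0.6 × 620 × (0.707 × 16) = 3156 N/mm.
1390 ≤ 3156 → adequate.

f_max ≈ 1390 N/mm; adequate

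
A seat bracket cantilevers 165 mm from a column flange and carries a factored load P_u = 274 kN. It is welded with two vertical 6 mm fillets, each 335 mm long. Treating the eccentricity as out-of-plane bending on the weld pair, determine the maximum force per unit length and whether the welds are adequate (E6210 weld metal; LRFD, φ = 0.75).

f_max ≈ 1280 N/mm; NOT adequate

E62XX → F_EXX = 620 MPa.
L_w = 2 × 335 = 670 mm; section modulus (unit throat) S = 2 × L²/6 = 37410 mm².
Direct shear f_v = P/L_w = 274×10³/670 = 409 N/mm.
Moment M = P × e = 274×10³ × 165 = 45210000 N·mm; bending f_b = M/S = 1209 N/mm.
f_max = √(f_v² + f_b²) = √(409² + 1209²) = 1276 N/mm.
φr_n = 0.75 × 0.6 × 620 × (0.707 × 6) = 1184 N/mm → NOT adequate.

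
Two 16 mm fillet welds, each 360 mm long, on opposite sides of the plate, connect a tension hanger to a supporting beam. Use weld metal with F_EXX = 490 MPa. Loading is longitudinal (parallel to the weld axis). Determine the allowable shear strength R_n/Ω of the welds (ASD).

Effective throat t_e = 0.707 × 16 = 11.31 mm.
Total length L = 720 mm; A_we = 11.31 × 720 = 8145 mm².
F_nw = 0.6 F_EXX = 0.6 × 490 = 294 MPa.
R_n = 294 × 8145 × 10⁻³ = 2395 kN; R_n/Ω = 2395/2.0 = 1197 kN.

R_n/Ω ≈ 1200 kN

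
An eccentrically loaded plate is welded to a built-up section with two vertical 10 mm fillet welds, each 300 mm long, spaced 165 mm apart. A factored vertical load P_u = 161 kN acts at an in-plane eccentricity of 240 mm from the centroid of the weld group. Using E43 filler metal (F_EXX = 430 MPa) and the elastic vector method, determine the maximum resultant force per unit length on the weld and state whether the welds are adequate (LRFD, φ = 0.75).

Total weld length L_w = 600 mm. Treat welds as unit-width lines.
Polar moment about centroid: J = 2[d³/12 + d(b/2)²] = 2[300³/12 + 300×82.5²] = 8584000 mm³.
Direct shear f_v = P/L_w = 161×10³ / 600 = 268.3 N/mm (vertical).
Torsion M = P·e = 161×10³ × 240 = 38640000 N·mm.
Critical point at (x, y) = (82.5, 150) from centroid. f_tx = M·y/J = 675.2 N/mm; f_ty = M·x/J = 371.4 N/mm.
Resultant f_max = √[f_tx² + (f_v + f_ty)²] = √[675.2² + (268.3 + 371.4)²] = 930.1 N/mm.
Capacity per unit length: φr_n = 0.75 × 0.6 × 430 × (0.707 × 10) = 1368 N/mm.
930.1 ≤ 1368 → adequate.

f_max ≈ 930 N/mm; adequate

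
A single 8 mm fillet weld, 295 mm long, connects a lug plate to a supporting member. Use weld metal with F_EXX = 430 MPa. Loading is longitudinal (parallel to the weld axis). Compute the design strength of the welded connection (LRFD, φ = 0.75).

φR_n ≈ 323 kN

Effective throat t_e = 0.707 × 8 = 5.656 mm.
Total length L = 295 mm; A_we = 5.656 × 295 = 1669 mm².
F_nw = 0.6 F_EXX = 0.6 × 430 = 258 MPa.
φR_n = 0.75 × 258 × 1669 × 10⁻³ = 322.9 kN.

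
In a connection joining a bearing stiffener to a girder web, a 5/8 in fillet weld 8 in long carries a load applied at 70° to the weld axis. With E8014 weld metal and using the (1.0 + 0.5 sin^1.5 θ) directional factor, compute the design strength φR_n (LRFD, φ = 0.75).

E80XX → F_EXX = 80 ksi.
t_e = 0.707 × 0.625 = 0.4419 in; A_we = 0.4419 × 8 = 3.535 in².
Directional factor: 1.0 + 0.5 sin^1.5(70°) = 1.455.
F_nw = 0.6 × 80 × 1.455 = 69.86 ksi.
φR_n = 0.75 × 69.86 × 3.535 = 185.2 kip.

φR_n ≈ 185 kip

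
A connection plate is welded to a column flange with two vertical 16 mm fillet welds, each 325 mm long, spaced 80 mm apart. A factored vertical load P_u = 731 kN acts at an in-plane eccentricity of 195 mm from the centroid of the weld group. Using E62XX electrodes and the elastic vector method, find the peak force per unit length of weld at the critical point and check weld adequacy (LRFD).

f_max ≈ 3950 N/mm; NOT adequate

E62XX → F_EXX = 620 MPa.
Total weld length L_w = 650 mm. Treat welds as unit-width lines.
Polar moment about centroid: J = 2[d³/12 + d(b/2)²] = 2[325³/12 + 325×40²] = 6761000 mm³.
Direct shear f_v = P/L_w = 731×10³ / 650 = 1125 N/mm (vertical).
Torsion M = P·e = 731×10³ × 195 = 142540000 N·mm.
Critical point at (x, y) = (40, 162.5) from centroid. f_tx = M·y/J = 3426 N/mm; f_ty = M·x/J = 843.3 N/mm.
Resultant f_max = √[f_tx² + (f_v + f_ty)²] = √[3426² + (1125 + 843.3)²] = 3951 N/mm.
Capacity per unit length: φr_n = 0.75 × 0.6 × 620 × (0.707 × 16) = 3156 N/mm.
3951 > 3156 → NOT adequate.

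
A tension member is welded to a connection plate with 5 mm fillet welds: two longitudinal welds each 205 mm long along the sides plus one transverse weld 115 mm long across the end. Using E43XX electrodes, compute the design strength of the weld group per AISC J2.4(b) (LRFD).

φR_n ≈ 359 kN

E43XX → F_EXX = 430 MPa.
t_e = 0.707 × 5 = 3.535 mm.
R_nwl = 0.6 × 430 × 3.535 × 410 × 10⁻³ = 373.9 kN (longitudinal, 2 welds).
R_nwt = 0.6 × 430 × 3.535 × 115 × 10⁻³ = 104.9 kN (transverse, base value).
(i) R_nwl + R_nwt = 478.8 kN; (ii) 0.85 R_nwl + 1.5 R_nwt = 475.2 kN.
R_n = max = 478.8 kN [governs: (i)]; φR_n = 359.1 kN.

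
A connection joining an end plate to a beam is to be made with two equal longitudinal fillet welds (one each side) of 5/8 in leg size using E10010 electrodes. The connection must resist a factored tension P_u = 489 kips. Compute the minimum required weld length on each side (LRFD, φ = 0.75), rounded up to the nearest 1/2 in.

L = 12.5 in on each side

E100XX → F_EXX = 100 ksi.
Throat t_e = 0.707 × 0.625 = 0.4419 in.
φr_n = 0.75 × 0.6 × 100 × 0.4419 = 19.88 kips/in.
L_req = P_u / φr_n = 489 / 19.88 = 24.59 in total.
Per side: 24.59 / 2 = 12.3 in.
Round up → use L = 12.5 in on each side.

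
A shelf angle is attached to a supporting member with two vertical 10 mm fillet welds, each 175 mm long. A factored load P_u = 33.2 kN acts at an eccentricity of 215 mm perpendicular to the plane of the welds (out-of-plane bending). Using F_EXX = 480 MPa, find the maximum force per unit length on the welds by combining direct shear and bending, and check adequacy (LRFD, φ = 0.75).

L_w = 2 × 175 = 350 mm; section modulus (unit throat) S = 2 × L²/6 = 10210 mm².
Direct shear f_v = P/L_w = 33.2×10³/350 = 94.86 N/mm.
Moment M = P × e = 33.2×10³ × 215 = 7138000 N·mm; bending f_b = M/S = 699.2 N/mm.
f_max = √(f_v² + f_b²) = √(94.86² + 699.2²) = 705.6 N/mm.
φr_n = 0.75 × 0.6 × 480 × (0.707 × 10) = 1527 N/mm → adequate.

f_max ≈ 706 N/mm; adequate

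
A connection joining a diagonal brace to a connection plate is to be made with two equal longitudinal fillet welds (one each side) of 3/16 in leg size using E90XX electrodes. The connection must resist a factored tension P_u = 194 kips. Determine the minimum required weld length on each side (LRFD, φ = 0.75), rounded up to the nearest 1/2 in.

L = 18.5 in on each side

E90XX → F_EXX = 90 ksi.
Throat t_e = 0.707 × 0.1875 = 0.1326 in.
φr_n = 0.75 × 0.6 × 90 × 0.1326 = 5.369 kips/in.
L_req = P_u / φr_n = 194 / 5.369 = 36.13 in total.
Per side: 36.13 / 2 = 18.07 in.
Round up → use L = 18.5 in on each side.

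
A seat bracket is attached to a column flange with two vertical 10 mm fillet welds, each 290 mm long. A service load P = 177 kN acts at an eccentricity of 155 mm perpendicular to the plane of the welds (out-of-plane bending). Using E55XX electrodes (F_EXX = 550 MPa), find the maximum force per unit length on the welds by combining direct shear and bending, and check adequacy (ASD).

f_max ≈ 1030 N/mm; adequate

L_w = 2 × 290 = 580 mm; section modulus (unit throat) S = 2 × L²/6 = 28030 mm².
Direct shear f_v = P/L_w = 177×10³/580 = 305.2 N/mm.
Moment M = P × e = 177×10³ × 155 = 27435000 N·mm; bending f_b = M/S = 978.7 N/mm.
f_max = √(f_v² + f_b²) = √(305.2² + 978.7²) = 1025 N/mm.
r_n/Ω = (1/2.0) × 0.6 × 550 × (0.707 × 10) = 1167 N/mm → adequate.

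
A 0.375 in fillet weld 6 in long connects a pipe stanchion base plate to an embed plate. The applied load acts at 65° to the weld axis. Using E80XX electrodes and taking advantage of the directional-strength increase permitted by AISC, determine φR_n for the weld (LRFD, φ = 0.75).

E80XX → F_EXX = 80 ksi.
t_e = 0.707 × 0.375 = 0.2651 in; A_we = 0.2651 × 6 = 1.591 in².
Directional factor: 1.0 + 0.5 sin^1.5(65°) = 1.431.
F_nw = 0.6 × 80 × 1.431 = 68.71 ksi.
φR_n = 0.75 × 68.71 × 1.591 = 81.97 kip.

φR_n ≈ 82 kip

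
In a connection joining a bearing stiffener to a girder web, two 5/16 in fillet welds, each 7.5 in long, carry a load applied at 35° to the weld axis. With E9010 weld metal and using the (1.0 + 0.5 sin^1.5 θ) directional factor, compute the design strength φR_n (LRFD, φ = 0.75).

φR_n ≈ 163 kip

E90XX → F_EXX = 90 ksi.
t_e = 0.707 × 0.3125 = 0.2209 in; A_we = 0.2209 × 15 = 3.314 in².
Directional factor: 1.0 + 0.5 sin^1.5(35°) = 1.217.
F_nw = 0.6 × 90 × 1.217 = 65.73 ksi.
φR_n = 0.75 × 65.73 × 3.314 = 163.4 kip.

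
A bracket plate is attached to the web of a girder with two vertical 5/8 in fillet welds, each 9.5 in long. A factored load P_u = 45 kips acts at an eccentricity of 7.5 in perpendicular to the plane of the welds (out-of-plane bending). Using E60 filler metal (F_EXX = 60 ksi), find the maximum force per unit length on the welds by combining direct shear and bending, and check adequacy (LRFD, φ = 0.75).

f_max ≈ 11.5 kip/in; adequate

L_w = 2 × 9.5 = 19 in; section modulus (unit throat) S = 2 × L²/6 = 30.08 in².
Direct shear f_v = P/L_w = 45/19 = 2.368 kip/in.
Moment M = P × e = 45 × 7.5 = 337.5 kip·in; bending f_b = M/S = 11.22 kip/in.
f_max = √(f_v² + f_b²) = √(2.368² + 11.22²) = 11.47 kip/in.
φr_n = 0.75 × 0.6 × 60 × (0.707 × 0.625) = 11.93 kip/in → adequate.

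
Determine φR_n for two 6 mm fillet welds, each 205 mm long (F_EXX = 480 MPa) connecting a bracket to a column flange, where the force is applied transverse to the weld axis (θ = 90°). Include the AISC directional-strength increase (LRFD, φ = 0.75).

φR_n ≈ 564 kN

t_e = 0.707 × 6 = 4.242 mm; A_we = 4.242 × 410 = 1739 mm².
Directional factor: 1.0 + 0.5 sin^1.5(90°) = 1.5.
F_nw = 0.6 × 480 × 1.5 = 432 MPa.
φR_n = 0.75 × 432 × 1739 × 10⁻³ = 563.5 kN.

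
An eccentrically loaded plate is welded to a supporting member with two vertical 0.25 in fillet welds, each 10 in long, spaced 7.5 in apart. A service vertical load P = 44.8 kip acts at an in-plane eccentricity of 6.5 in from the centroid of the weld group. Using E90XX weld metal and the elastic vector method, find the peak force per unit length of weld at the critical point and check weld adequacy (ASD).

f_max ≈ 5.7 kip/in; NOT adequate

E90XX → F_EXX = 90 ksi.
Total weld length L_w = 20 in. Treat welds as unit-width lines.
Polar moment about centroid: J = 2[d³/12 + d(b/2)²] = 2[10³/12 + 10×3.75²] = 447.9 in³.
Direct shear f_v = P/L_w = 44.8 / 20 = 2.24 kip/in (vertical).
Torsion M = P·e = 44.8 × 6.5 = 291.2 kip·in.
Critical point at (x, y) = (3.75, 5) from centroid. f_tx = M·y/J = 3.251 kip/in; f_ty = M·x/J = 2.438 kip/in.
Resultant f_max = √[f_tx² + (f_v + f_ty)²] = √[3.251² + (2.24 + 2.438)²] = 5.696 kip/in.
Capacity per unit length: r_n/Ω = (1/2.0) × 0.6 × 90 × (0.707 × 0.25) = 4.772 kip/in.
5.696 > 4.772 → NOT adequate.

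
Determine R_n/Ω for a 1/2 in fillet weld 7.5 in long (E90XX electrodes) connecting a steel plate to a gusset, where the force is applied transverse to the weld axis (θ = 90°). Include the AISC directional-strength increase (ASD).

E90XX → F_EXX = 90 ksi.
t_e = 0.707 × 0.5 = 0.3535 in; A_we = 0.3535 × 7.5 = 2.651 in².
Directional factor: 1.0 + 0.5 sin^1.5(90°) = 1.5.
F_nw = 0.6 × 90 × 1.5 = 81 ksi.
R_n/Ω = (81 × 2.651) / 2.0 = 107.4 kip.

R_n/Ω ≈ 107 kip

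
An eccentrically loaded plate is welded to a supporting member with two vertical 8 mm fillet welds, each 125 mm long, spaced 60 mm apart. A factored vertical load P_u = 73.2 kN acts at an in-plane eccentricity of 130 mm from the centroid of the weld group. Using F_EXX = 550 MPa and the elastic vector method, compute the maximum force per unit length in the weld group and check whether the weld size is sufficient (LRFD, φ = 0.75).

f_max ≈ 1350 N/mm; adequate

Total weld length L_w = 250 mm. Treat welds as unit-width lines.
Polar moment about centroid: J = 2[d³/12 + d(b/2)²] = 2[125³/12 + 125×30²] = 550500 mm³.
Direct shear f_v = P/L_w = 73.2×10³ / 250 = 292.8 N/mm (vertical).
Torsion M = P·e = 73.2×10³ × 130 = 9516000 N·mm.
Critical point at (x, y) = (30, 62.5) from centroid. f_tx = M·y/J = 1080 N/mm; f_ty = M·x/J = 518.6 N/mm.
Resultant f_max = √[f_tx² + (f_v + f_ty)²] = √[1080² + (292.8 + 518.6)²] = 1351 N/mm.
Capacity per unit length: φr_n = 0.75 × 0.6 × 550 × (0.707 × 8) = 1400 N/mm.
1351 ≤ 1400 → adequate.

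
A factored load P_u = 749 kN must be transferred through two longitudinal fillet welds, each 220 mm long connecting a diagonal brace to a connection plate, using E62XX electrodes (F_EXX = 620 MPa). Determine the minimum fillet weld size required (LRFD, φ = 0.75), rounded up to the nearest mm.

w = 9 mm

Total weld length L = 440 mm.
Required throat t_e = P_u / (φ × 0.6 F_EXX × L) = 749 / (0.75 × 0.6 × 620 × 440 × 10⁻³) = 6.101 mm.
Required leg w = t_e / 0.707 = 8.63 mm → use 9 mm.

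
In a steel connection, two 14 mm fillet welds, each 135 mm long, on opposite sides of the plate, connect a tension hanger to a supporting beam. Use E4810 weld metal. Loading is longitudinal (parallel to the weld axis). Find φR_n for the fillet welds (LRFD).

E48XX → F_EXX = 480 MPa.
Effective throat t_e = 0.707 × 14 = 9.898 mm.
Total length L = 270 mm; A_we = 9.898 × 270 = 2672 mm².
F_nw = 0.6 F_EXX = 0.6 × 480 = 288 MPa.
φR_n = 0.75 × 288 × 2672 × 10⁻³ = 577.3 kN.

φR_n ≈ 577 kN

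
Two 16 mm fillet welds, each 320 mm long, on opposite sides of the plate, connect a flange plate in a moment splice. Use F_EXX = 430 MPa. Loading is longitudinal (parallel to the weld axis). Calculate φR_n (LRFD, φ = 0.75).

Effective throat t_e = 0.707 × 16 = 11.31 mm.
Total length L = 640 mm; A_we = 11.31 × 640 = 7240 mm².
F_nw = 0.6 F_EXX = 0.6 × 430 = 258 MPa.
φR_n = 0.75 × 258 × 7240 × 10⁻³ = 1401 kN.

φR_n ≈ 1400 kN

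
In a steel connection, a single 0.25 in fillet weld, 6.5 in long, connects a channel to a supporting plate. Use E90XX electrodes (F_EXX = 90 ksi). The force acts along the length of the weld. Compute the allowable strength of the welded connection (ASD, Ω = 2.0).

R_n/Ω ≈ 31 kips

Effective throat t_e = 0.707 × 0.25 = 0.1767 in.
Total length L = 6.5 in; A_we = 0.1767 × 6.5 = 1.149 in².
F_nw = 0.6 F_EXX = 0.6 × 90 = 54 ksi.
R_n = 54 × 1.149 = 62.04 kips; R_n/Ω = 62.04/2.0 = 31.02 kips.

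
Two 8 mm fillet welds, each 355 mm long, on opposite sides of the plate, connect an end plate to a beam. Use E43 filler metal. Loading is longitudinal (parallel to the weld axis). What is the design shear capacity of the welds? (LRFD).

E43XX → F_EXX = 430 MPa.
Effective throat t_e = 0.707 × 8 = 5.656 mm.
Total length L = 710 mm; A_we = 5.656 × 710 = 4016 mm².
F_nw = 0.6 F_EXX = 0.6 × 430 = 258 MPa.
φR_n = 0.75 × 258 × 4016 × 10⁻³ = 777 kN.

φR_n ≈ 777 kN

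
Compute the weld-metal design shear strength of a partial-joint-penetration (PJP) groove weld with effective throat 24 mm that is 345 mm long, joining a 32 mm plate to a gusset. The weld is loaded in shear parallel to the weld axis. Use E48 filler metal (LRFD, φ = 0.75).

E48XX → F_EXX = 480 MPa.
Effective throat (given) t_e = 24 mm.
A_we = 24 × 345 = 8280 mm².
F_nw = 0.6 F_EXX = 288 MPa.
φR_n = 0.75 × 288 × 8280 × 10⁻³ = 1788 kN.

φR_n ≈ 1790 kN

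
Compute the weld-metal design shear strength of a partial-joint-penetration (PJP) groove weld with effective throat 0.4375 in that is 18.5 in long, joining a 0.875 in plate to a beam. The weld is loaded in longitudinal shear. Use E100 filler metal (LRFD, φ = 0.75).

E100XX → F_EXX = 100 ksi.
Effective throat (given) t_e = 0.4375 in.
A_we = 0.4375 × 18.5 = 8.094 in².
F_nw = 0.6 F_EXX = 60 ksi.
φR_n = 0.75 × 60 × 8.094 = 364.2 kip.

φR_n ≈ 364 kip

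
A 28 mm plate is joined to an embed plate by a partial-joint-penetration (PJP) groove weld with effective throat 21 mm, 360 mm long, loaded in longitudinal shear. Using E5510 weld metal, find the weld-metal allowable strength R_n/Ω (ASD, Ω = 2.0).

E55XX → F_EXX = 550 MPa.
Effective throat (given) t_e = 21 mm.
A_we = 21 × 360 = 7560 mm².
F_nw = 0.6 F_EXX = 330 MPa.
R_n/Ω = (330 × 7560) / 2.0 × 10⁻³ = 1247 kN.

R_n/Ω ≈ 1250 kN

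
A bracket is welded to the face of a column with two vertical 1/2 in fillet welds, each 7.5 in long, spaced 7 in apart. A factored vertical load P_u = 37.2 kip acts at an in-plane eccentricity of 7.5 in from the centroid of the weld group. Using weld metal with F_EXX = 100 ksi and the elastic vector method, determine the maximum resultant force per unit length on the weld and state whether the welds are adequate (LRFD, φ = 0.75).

f_max ≈ 7.55 kip/in; adequate

Total weld length L_w = 15 in. Treat welds as unit-width lines.
Polar moment about centroid: J = 2[d³/12 + d(b/2)²] = 2[7.5³/12 + 7.5×3.5²] = 254.1 in³.
Direct shear f_v = P/L_w = 37.2 / 15 = 2.48 kip/in (vertical).
Torsion M = P·e = 37.2 × 7.5 = 279 kip·in.
Critical point at (x, y) = (3.5, 3.75) from centroid. f_tx = M·y/J = 4.118 kip/in; f_ty = M·x/J = 3.844 kip/in.
Resultant f_max = √[f_tx² + (f_v + f_ty)²] = √[4.118² + (2.48 + 3.844)²] = 7.546 kip/in.
Capacity per unit length: φr_n = 0.75 × 0.6 × 100 × (0.707 × 0.5) = 15.91 kip/in.
7.546 ≤ 15.91 → adequate.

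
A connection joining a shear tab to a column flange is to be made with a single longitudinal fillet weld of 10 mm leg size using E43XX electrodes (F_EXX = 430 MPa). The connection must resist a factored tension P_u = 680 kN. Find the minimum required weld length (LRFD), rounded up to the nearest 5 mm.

Throat t_e = 0.707 × 10 = 7.07 mm.
φr_n = 0.75 × 0.6 × 430 × 7.07 × 10⁻³ = 1.368 kN/mm.
L_req = P_u / φr_n = 680 / 1.368 = 497.1 mm total.
Round up → use L = 500 mm.

L = 500 mm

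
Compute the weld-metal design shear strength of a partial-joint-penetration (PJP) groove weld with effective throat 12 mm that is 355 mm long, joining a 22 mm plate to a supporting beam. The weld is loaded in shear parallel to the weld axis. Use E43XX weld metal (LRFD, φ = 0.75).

E43XX → F_EXX = 430 MPa.
Effective throat (given) t_e = 12 mm.
A_we = 12 × 355 = 4260 mm².
F_nw = 0.6 F_EXX = 258 MPa.
φR_n = 0.75 × 258 × 4260 × 10⁻³ = 824.3 kN.

φR_n ≈ 824 kN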